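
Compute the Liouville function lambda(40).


The Liouville function is lambda(k) = (-1)^Omega(k), where Omega(k) counts the prime factors of k with multiplicity.
Factoring: 40 = 2 * 2 * 2 * 5, so Omega(40) = 4.
lambda(40) = (-1)^4 = 1.

1


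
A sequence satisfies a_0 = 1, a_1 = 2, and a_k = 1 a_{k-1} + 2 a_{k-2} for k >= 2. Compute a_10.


The characteristic equation is t^2 - 1 t - 2 = 0, with roots r_1 = 2 and r_2 = -1 (so c_1 = r_1 + r_2, c_2 = -r_1 r_2 as required).
One can use the closed form a_n = A r_1^n + B r_2^n, but direct iteration is more reliable:
a_0 = 1, a_1 = 2, a_2 = 4, a_3 = 8, a_4 = 16, a_5 = 32, a_6 = 64, a_7 = 128, a_8 = 256, a_9 = 512, a_10 = 1024.
So a_10 = 1024.

1024


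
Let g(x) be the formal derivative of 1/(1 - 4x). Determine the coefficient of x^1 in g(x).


Differentiate termwise: d/dx sum_{k>=0} 4^k x^k = sum_{k>=1} k 4^k x^(k-1) = sum_{j>=0} (j+1) 4^(j+1) x^j.
Equivalently, d/dx [1/(1 - 4x)] = 4/(1 - 4x)^2.
For j = 1: 2 * 4^2 = 2 * 16 = 32.

32


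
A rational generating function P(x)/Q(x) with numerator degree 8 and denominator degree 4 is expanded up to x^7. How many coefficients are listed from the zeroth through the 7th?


Expanding up to x^7 gives the coefficients for x^0, x^1, ..., x^7.
That is 7 + 1 = 8 coefficients in total.

8


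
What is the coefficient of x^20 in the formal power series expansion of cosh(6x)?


The Maclaurin series is cosh(t) = sum_{m>=0} t^(2m) / (2m)!, so substituting t = 6x, only even powers of x are nonzero, with coefficient of x^(2m) equal to 6^(2m) / (2m)!.
For x^20 the coefficient is 6^20/20! = 3656158440062976/2432902008176640000 = 2125764/1414538125.

2125764/1414538125


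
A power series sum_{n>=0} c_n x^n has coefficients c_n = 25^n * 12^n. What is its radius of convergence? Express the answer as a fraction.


By the root test (Cauchy-Hadamard), the radius is R = 1 / limsup_n |c_n|^(1/n).
Here |c_n|^(1/n) = (25^n * 12^n)^(1/n) = 25 * 12 = 300 for all n.
So R = 1/300 = 1/300.

1/300


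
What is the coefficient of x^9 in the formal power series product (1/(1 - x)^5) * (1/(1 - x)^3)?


Combine the factors: (1/(1 - x)^5) * (1/(1 - x)^3) = 1/(1 - x)^8.
Then use 1/(1 - x)^r = sum_{k>=0} C(k + r - 1, r - 1) x^k with r = 8 and k = 9:
C(16, 7) = 11440.

11440


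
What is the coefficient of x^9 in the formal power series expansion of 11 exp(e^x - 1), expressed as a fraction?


exp(e^x - 1) is the exponential generating function for the Bell numbers Bell_k: exp(e^x - 1) = sum_{k>=0} Bell_k x^k / k!.
So the coefficient of x^9 in 11 exp(e^x - 1) is 11 Bell_9 / 9!.
Computing: Bell_9 = 21147 and 9! = 362880, giving
11 * 21147/362880 = 11077/17280.

11077/17280


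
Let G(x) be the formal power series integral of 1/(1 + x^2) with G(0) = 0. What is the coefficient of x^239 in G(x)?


1/(1 + x^2) = sum_{j>=0} (-1)^j x^(2j). Integrating termwise with G(0) = 0:
G(x) = sum_{j>=0} (-1)^j x^(2j+1) / (2j+1) = arctan(x).
Only odd powers are nonzero. For x^239 write 239 = 2*119 + 1, giving
(-1)^119 / 239 = -1/239 = -1/239.

-1/239


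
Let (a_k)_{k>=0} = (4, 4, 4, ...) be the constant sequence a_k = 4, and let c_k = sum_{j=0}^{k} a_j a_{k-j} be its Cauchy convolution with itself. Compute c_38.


Since a_j = 4 for all j >= 0, the convolution sum becomes
c_k = sum_{j=0}^{k} 4 * 4 = 16 * (k + 1).
Equivalently, the generating function of (a_k) is 4/(1 - x) and its square is 16/(1 - x)^2 = sum_{k>=0} 16(k + 1) x^k.
For k = 38: 16 * 39 = 624.

624


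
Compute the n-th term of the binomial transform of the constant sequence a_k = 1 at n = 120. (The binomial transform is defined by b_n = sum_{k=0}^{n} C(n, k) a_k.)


With a_k = 1 for all k, b_n = sum_{k=0}^{n} C(n, k) = 2^n by the binomial theorem.
For n = 120: 2^120 = 1329227995784915872903807060280344576.

1329227995784915872903807060280344576


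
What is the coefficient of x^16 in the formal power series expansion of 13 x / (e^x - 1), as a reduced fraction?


The exponential generating function for Bernoulli numbers is
x / (e^x - 1) = sum_{k>=0} B_k x^k / k!.
So the coefficient of x^16 in 13 x / (e^x - 1) is 13 B_16 / 16!.
Computing: B_16 = -3617/510, 16! = 20922789888000, giving
13 * -3617/510 / 20922789888000 = -3617/820817141760000.

-3617/820817141760000


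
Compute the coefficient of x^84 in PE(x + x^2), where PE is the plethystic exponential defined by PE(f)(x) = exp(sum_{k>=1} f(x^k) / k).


With f(x) = x + x^2, the exponent is sum_{k>=1} (x^k + x^(2k)) / k = -ln(1 - x) - ln(1 - x^2). Exponentiating:
PE(x + x^2) = 1 / ((1 - x)(1 - x^2)).
This is the generating function for partitions of n into parts of size 1 or 2. The number of 2's can be any j in 0..42, and the rest are 1's, so
[x^84] = floor(84/2) + 1 = 43.

43


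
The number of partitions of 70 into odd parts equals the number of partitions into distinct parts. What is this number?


Computing partitions of 70 into odd parts (1, 3, 5, ...):
Using the generating function prod_{k>=0} 1/(1-x^(2k+1)),
the count is 29927

29927


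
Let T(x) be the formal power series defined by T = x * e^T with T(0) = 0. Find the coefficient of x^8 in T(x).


Apply the Lagrange inversion formula: if T = x * phi(T) with phi(t) = e^t, then
[x^n] T = (1/n) [t^(n-1)] phi(t)^n = (1/n) [t^(n-1)] e^(n t) = (1/n) * n^(n-1) / (n-1)! = n^(n-1) / n!.
When c = 1 this is the Cayley count of rooted labeled trees on n vertices, divided by n!.
For n = 8: 8^7 / 8! = 2097152/40320 = 16384/315.

16384/315


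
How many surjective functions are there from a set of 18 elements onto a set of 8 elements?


By inclusion-exclusion on which target elements are missed, the number of surjections from an n-set onto a k-set is
surj(n, k) = sum_{j=0}^{k} (-1)^j C(k, j) (k - j)^n.
Equivalently surj(n, k) = k! * S(n, k), where S(n, k) is the Stirling number of the second kind.
For n = 18, k = 8:
S(18, 8) = 189036065010, so
surj = 8! * 189036065010 = 40320 * 189036065010 = 7621934141203200.

7621934141203200


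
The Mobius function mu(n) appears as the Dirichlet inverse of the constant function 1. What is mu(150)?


150 has a squared prime factor, so mu(150) = 0.
Factorization reveals a repeated prime.

0


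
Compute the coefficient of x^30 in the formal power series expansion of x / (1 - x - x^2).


Let f(x) = sum_{k>=0} a_k x^k. Multiplying f(x) * (1 - x - x^2) = x and matching coefficients gives a_0 = 0, a_1 = 1, and a_k = a_{k-1} + a_{k-2} for k >= 2. These are the Fibonacci numbers F_k.
Iterating from F_0 = 0, F_1 = 1:
F_0=0, F_1=1, F_2=1, F_3=2, F_4=3, F_5=5, F_6=8, F_7=13, F_8=21, F_9=34, ...
F_30 = 832040.

832040


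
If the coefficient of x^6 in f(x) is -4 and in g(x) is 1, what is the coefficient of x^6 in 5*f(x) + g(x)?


Scalar multiplication scales coefficients: 5 * -4 = -20.
Then add the g coefficient: -20 + 1
= -19

-19


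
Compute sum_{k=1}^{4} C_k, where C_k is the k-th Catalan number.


C_1 through C_4: 1, 2, 5, 14
Sum = 1 + 2 + 5 + 14
= 22

22


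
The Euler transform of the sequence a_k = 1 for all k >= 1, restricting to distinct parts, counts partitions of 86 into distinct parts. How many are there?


Partitions of 86 into distinct parts can be computed via generating function.
Product (1+x)(1+x^2)(1+x^3)...
The coefficient of x^86 = 133184

133184


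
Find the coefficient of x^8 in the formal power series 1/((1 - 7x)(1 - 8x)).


By partial fractions or Cauchy convolution:
The coefficient equals sum_{k=0}^{8} 7^k * 8^(8-k).
= 93864121

93864121


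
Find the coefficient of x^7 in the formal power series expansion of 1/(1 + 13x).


Write 1/(1 + c x) = 1/(1 - (-c) x) and apply the geometric-series identity
1/(1 - y) = sum_{k>=0} y^k to get 1/(1 + c x) = sum_{k>=0} (-c)^k x^k.
So the coefficient of x^k is (-c)^k = (-1)^k * c^k.
Here c = 13 and k = 7:
(-13)^7 = -1 * 62748517 = -62748517

-62748517


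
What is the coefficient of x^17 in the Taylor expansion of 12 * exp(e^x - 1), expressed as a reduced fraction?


exp(e^x - 1) = sum_{k>=0} Bell_k x^k / k!, where Bell_k is the k-th Bell number.
So the coefficient of x^17 is 12 * Bell_17 / 17!.
Computing: Bell_17 = 82864869804 and 17! = 355687428096000, giving
12 * 82864869804/355687428096000 = 255755771/91483392000.

255755771/91483392000


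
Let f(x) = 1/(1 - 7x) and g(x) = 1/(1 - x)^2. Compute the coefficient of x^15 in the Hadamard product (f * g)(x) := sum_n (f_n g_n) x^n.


f has coefficients f_k = 7^k. For g = 1/(1 - x)^2 the coefficient is g_k = C(k + 1, 1) = k + 1. The Hadamard coefficient is (f * g)_k = 7^k * (k + 1).
For k = 15: 7^15 * 16 = 4747561509943 * 16 = 75960984159088.

75960984159088


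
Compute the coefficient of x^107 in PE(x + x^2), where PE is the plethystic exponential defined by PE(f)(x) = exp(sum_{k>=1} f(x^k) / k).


With f(x) = x + x^2, the exponent is sum_{k>=1} (x^k + x^(2k)) / k = -ln(1 - x) - ln(1 - x^2). Exponentiating:
PE(x + x^2) = 1 / ((1 - x)(1 - x^2)).
This is the generating function for partitions of n into parts of size 1 or 2. The number of 2's can be any j in 0..53, and the rest are 1's, so
[x^107] = floor(107/2) + 1 = 54.

54


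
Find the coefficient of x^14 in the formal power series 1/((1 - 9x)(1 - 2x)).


By partial fractions or Cauchy convolution:
The coefficient equals sum_{k=0}^{14} 9^k * 2^(14-k).
= 29413018865983

29413018865983


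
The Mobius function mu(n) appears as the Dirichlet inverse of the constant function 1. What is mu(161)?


161 = 7 * 23 (all distinct primes).
mu(161) = (-1)^2 = 1

1


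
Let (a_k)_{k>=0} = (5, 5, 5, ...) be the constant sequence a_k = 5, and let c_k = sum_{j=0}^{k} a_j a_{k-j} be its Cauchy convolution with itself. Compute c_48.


Since a_j = 5 for all j >= 0, the convolution sum becomes
c_k = sum_{j=0}^{k} 5 * 5 = 25 * (k + 1).
Equivalently, the generating function of (a_k) is 5/(1 - x) and its square is 25/(1 - x)^2 = sum_{k>=0} 25(k + 1) x^k.
For k = 48: 25 * 49 = 1225.

1225


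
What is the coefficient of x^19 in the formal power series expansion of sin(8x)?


The Maclaurin series is sin(t) = sum_{k>=0} (-1)^k t^(2k+1) / (2k+1)!, so substituting t = 8x, only odd powers of x are nonzero, with coefficient of x^(2k+1) equal to (-1)^k 8^(2k+1) / (2k+1)!.
Write 19 = 2*9 + 1, giving the coefficient (-1)^9 * 8^19 / 19! = -144115188075855872/121645100408832000 = -2199023255552/1856156927625.

-2199023255552/1856156927625


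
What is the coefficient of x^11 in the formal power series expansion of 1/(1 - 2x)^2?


The general identity 1/(1 - c x)^r = sum_{k>=0} c^k C(k + r - 1, r - 1) x^k follows by substituting y = c x into 1/(1 - y)^r = sum_{k>=0} C(k + r - 1, r - 1) y^k.
For c = 2, r = 2, k = 11:
2^11 * C(12, 1) = 2048 * 12 = 24576.

24576


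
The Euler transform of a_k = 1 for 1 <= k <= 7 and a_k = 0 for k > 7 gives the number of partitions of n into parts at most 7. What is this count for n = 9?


Partitions of 9 into parts at most 7:
Using generating function (1-x)^(-1)(1-x^2)^(-1)...(1-x^7)^(-1),
the coefficient of x^9 = 28

28


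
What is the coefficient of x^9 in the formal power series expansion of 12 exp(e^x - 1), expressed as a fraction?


exp(e^x - 1) is the exponential generating function for the Bell numbers Bell_k: exp(e^x - 1) = sum_{k>=0} Bell_k x^k / k!.
So the coefficient of x^9 in 12 exp(e^x - 1) is 12 Bell_9 / 9!.
Computing: Bell_9 = 21147 and 9! = 362880, giving
12 * 21147/362880 = 1007/1440.

1007/1440


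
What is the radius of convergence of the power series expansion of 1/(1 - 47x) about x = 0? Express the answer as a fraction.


Expanding 1/(1 - 47x) = sum_{k>=0} 47^k x^k, the series converges when |47x| < 1, i.e., |x| < 1/47.
So the radius of convergence is 1/47 = 1/47.

1/47


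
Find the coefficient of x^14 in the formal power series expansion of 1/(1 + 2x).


Write 1/(1 + c x) = 1/(1 - (-c) x) and apply the geometric-series identity
1/(1 - y) = sum_{k>=0} y^k to get 1/(1 + c x) = sum_{k>=0} (-c)^k x^k.
So the coefficient of x^k is (-c)^k = (-1)^k * c^k.
Here c = 2 and k = 14:
(-2)^14 = 1 * 16384 = 16384

16384


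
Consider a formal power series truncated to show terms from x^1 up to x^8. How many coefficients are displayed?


From x^1 to x^8 inclusive, the count is 8 - 1 + 1 = 8.

8


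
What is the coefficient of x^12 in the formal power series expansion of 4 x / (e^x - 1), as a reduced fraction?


The exponential generating function for Bernoulli numbers is
x / (e^x - 1) = sum_{k>=0} B_k x^k / k!.
So the coefficient of x^12 in 4 x / (e^x - 1) is 4 B_12 / 12!.
Computing: B_12 = -691/2730, 12! = 479001600, giving
4 * -691/2730 / 479001600 = -691/326918592000.

-691/326918592000


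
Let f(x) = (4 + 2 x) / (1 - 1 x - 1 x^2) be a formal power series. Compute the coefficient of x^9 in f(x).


Write f(x) = sum_{k>=0} a_k x^k. Multiplying both sides by 1 - 1 x - 1 x^2 gives
(1 - 1 x - 1 x^2) sum_{k>=0} a_k x^k = 4 + 2 x.
Matching coefficients:
 x^0: a_0 = 4
 x^1: a_1 - 1 a_0 = 2  =>  a_1 = 1*4 + 2 = 6
 x^k (k >= 2): a_k = 1 a_{k-1} + 1 a_{k-2}.
Iterating: a_2 = 10, a_3 = 16, a_4 = 26, a_5 = 42, a_6 = 68, a_7 = 110, a_8 = 178, a_9 = 288.
So the coefficient of x^9 is 288.

288


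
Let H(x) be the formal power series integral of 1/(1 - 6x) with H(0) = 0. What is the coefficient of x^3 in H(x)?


1/(1 - 6x) = sum_{k>=0} 6^k x^k. Integrating termwise with H(0) = 0:
H(x) = sum_{k>=0} 6^k x^(k+1) / (k+1) = sum_{m>=1} 6^(m-1) x^m / m.
For m = 3: 6^2/3 = 36/3 = 12.

12


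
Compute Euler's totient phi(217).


phi(n) counts integers in [1, n] coprime to n. Using the multiplicative formula phi(n) = n * prod_{p | n} (1 - 1/p):
217 = 7 * 31, so
phi(217) = 217 * (1 - 1/7) * (1 - 1/31) = 180.

180


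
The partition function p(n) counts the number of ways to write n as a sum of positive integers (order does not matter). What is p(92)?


Using the generating function prod_{k>=1} 1/(1-x^k), we compute p(92).
By dynamic programming over parts 1 through 92:
p(92) = 72533807

72533807


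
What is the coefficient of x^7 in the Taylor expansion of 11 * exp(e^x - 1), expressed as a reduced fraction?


exp(e^x - 1) = sum_{k>=0} Bell_k x^k / k!, where Bell_k is the k-th Bell number.
So the coefficient of x^7 is 11 * Bell_7 / 7!.
Computing: Bell_7 = 877 and 7! = 5040, giving
11 * 877/5040 = 9647/5040.

9647/5040


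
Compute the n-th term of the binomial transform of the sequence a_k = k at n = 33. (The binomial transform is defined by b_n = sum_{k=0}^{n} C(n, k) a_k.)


With a_k = k, b_n = sum_{k=0}^{n} C(n, k) k. Using k * C(n, k) = n * C(n-1, k-1) gives b_n = n * sum_{k>=1} C(n-1, k-1) = n * 2^(n-1).
For n = 33: 33 * 2^32 = 33 * 4294967296 = 141733920768.

141733920768


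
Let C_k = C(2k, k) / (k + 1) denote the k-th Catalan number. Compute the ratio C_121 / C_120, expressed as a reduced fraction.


Using C_k = (2k)! / (k! (k+1)!), the ratio C_{k+1}/C_k simplifies to
C_{k+1}/C_k = [(2k+2)! / ((k+1)! (k+2)!)] * [k! (k+1)! / (2k)!]
 = (2k+2)(2k+1) / ((k+1)(k+2)) = 2(2k+1) / (k+2).
For k = 120: 2(2*120 + 1) / (120 + 2) = 482/122 = 241/61.

241/61


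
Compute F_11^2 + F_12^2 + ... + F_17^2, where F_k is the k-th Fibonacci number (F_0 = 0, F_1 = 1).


There is a standard identity sum_{k=0}^{N} F_k^2 = F_N * F_{N+1} (proved inductively from the telescoping relation F_k^2 = F_k F_{k+1} - F_{k-1} F_k). Then
sum_{k=11}^{17} F_k^2 = F_17 F_18 - F_10 F_11.
Computing: F_17 = 1597, F_18 = 2584, F_10 = 55, F_11 = 89.
Sum = 1597 * 2584 - 55 * 89 = 4121753.

4121753


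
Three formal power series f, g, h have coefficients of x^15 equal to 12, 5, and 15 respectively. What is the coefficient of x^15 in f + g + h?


Series addition is componentwise:
12 + 5 + 15
= 32

32


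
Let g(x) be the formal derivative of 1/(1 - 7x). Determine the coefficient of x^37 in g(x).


Differentiate termwise: d/dx sum_{k>=0} 7^k x^k = sum_{k>=1} k 7^k x^(k-1) = sum_{j>=0} (j+1) 7^(j+1) x^j.
Equivalently, d/dx [1/(1 - 7x)] = 7/(1 - 7x)^2.
For j = 37: 38 * 7^38 = 38 * 129934811447123020117172145698449 = 4937522834990674764452541536541062.

4937522834990674764452541536541062


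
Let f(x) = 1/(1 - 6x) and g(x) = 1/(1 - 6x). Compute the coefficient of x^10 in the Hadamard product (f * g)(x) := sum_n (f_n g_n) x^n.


f has coefficients f_k = 6^k and g has coefficients g_k = 6^k, so the Hadamard product has coefficient (f*g)_k = 6^k * 6^k = 36^k.
For k = 10: 36^10 = 3656158440062976.

3656158440062976


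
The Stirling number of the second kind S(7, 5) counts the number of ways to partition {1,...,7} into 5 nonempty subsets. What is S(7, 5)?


Using the explicit formula S(n,k) = (1/k!) sum_{j=0}^{k} (-1)^(k-j) C(k,j) j^n:
S(7, 5) = 140
Equivalently, S(n,k) is n! times the coefficient of x^n in the EGF (e^x - 1)^k / k!.

140


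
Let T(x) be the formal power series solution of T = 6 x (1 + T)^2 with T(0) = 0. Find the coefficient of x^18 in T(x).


Apply the Lagrange inversion formula: if T = 6 x * phi(T) with phi(t) = (1 + t)^2, then [x^n] T = 6^n * (1/n) [t^(n-1)] phi(t)^n = 6^n * (1/n) [t^(n-1)] (1 + t)^(2n) = 6^n * (1/n) C(2n, n-1).
Using the identity C(2n, n-1) = C(2n, n) * n / (n+1), the unscaled factor equals C(2n, n) / (n+1) = C_n, the n-th Catalan number.
For n = 18: C_18 = C(36, 18) / 19 = 9075135300/19 = 477638700.
With the 6^18 = 101559956668416 factor, the coefficient is 101559956668416 * 477638700 = 48508965675158549299200.

48508965675158549299200


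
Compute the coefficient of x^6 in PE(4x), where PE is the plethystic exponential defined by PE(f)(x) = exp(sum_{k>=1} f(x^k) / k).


With f(x) = 4x, the exponent is sum_{k>=1} 4 x^k / k = 4 * (-ln(1 - x)). Exponentiating:
PE(4x) = exp(-4 ln(1 - x)) = 1/(1 - x)^4.
By the negative binomial expansion, [x^n] 1/(1 - x)^4 = C(n + 3, 3).
For n = 6: C(9, 3) = 84.

84


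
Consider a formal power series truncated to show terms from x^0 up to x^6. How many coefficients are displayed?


From x^0 to x^6 inclusive, the count is 6 - 0 + 1 = 7.

7


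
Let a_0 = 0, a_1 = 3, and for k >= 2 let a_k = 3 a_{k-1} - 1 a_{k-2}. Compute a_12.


Iterating the recurrence forward:
a_0 = 0
a_1 = 3
a_2 = 3*3 - 1*0 = 9
a_3 = 3*9 - 1*3 = 24
a_4 = 3*24 - 1*9 = 63
a_5 = 3*63 - 1*24 = 165
a_6 = 3*165 - 1*63 = 432
a_7 = 3*432 - 1*165 = 1131
a_8 = 3*1131 - 1*432 = 2961
a_9 = 3*2961 - 1*1131 = 7752
a_10 = 3*7752 - 1*2961 = 20295
a_11 = 3*20295 - 1*7752 = 53133
a_12 = 3*53133 - 1*20295 = 139104
So a_12 = 139104.

139104


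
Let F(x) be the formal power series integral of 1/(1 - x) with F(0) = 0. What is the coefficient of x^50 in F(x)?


1/(1 - x) = sum_{k>=0} x^k. Integrating termwise and using F(0) = 0 gives
F(x) = sum_{k>=0} x^(k+1) / (k+1) = sum_{m>=1} x^m / m = -ln(1 - x).
So the coefficient of x^50 is 1/50 = 1/50.

1/50


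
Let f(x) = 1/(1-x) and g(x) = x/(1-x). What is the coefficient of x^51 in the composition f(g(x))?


First simplify the composition: f(g(x)) = 1/(1 - x/(1-x)) = (1-x)/((1-x) - x) = (1-x)/(1-2x).
Now extract the coefficient. Write (1-x)/(1-2x) = 1/(1-2x) - x/(1-2x).
The coefficient of x^n in 1/(1-2x) is 2^n, and in x/(1-2x) is 2^(n-1) (for n >= 1).
So the coefficient of x^51 is 2^51 - 2^50 = 2251799813685248 - 1125899906842624 = 1125899906842624.

1125899906842624


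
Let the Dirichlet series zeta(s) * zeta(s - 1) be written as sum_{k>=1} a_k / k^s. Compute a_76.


Convolution gives a_k = sum_{d | k} d * 1 = sum_{d | k} d = sigma(k), the sum of positive divisors of k.
For k = 76, the divisors are 1, 2, 4, 19, 38, 76, so
sigma(76) = 1 + 2 + 4 + 19 + 38 + 76 = 140.

140


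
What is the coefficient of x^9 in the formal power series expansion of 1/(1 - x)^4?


The expansion 1/(1 - x)^r = sum_{k>=0} C(k + r - 1, r - 1) x^k follows from the multiset / negative-binomial theorem (or from repeated differentiation of the geometric series).
For r = 4 and k = 9:
C(12, 3) = 479001600 / (6 * 362880) = 220.

220


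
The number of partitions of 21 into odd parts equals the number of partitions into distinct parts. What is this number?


Computing partitions of 21 into odd parts (1, 3, 5, ...):
Using the generating function prod_{k>=0} 1/(1-x^(2k+1)),
the count is 76

76


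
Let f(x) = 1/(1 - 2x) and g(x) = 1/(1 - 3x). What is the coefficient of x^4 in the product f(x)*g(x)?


The coefficient of x^n in f*g is the Cauchy product: sum_{k=0}^{n} a^k * b^(n-k).
With a=2, b=3, n=4:
sum_{k=0}^{4} 2^k * 3^(4-k)
= 211

211


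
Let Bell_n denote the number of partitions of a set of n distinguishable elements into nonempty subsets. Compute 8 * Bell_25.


Bell_25 can be computed from the Bell triangle or from Dobinski's identity Bell_n = (1/e) * sum_{k>=0} k^n / k!.
Computing Bell_25 = 4638590332229999353.
Then 8 * 4638590332229999353 = 37108722657839994824.

37108722657839994824


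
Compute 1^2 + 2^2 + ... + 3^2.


This power sum has a closed form given by Faulhaber's formula
sum_{k=1}^{m} k^p = (1 / (p + 1)) * sum_{j=0}^{p} C(p + 1, j) B_j m^(p + 1 - j),
but for small m direct computation is fastest:
1 + 4 + 9 = 14.

14


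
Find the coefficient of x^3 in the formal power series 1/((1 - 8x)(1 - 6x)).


By partial fractions or Cauchy convolution:
The coefficient equals sum_{k=0}^{3} 8^k * 6^(3-k).
= 1400

1400


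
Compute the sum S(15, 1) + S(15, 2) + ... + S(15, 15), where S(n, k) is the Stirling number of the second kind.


By definition, S(n, k) counts partitions of an n-set into exactly k nonempty blocks.
Computing row n = 15 for k = 1..15:
S(15, k): 1, 16383, 2375101, 42355950, 210766920, 420693273, 408741333, 216627840, 67128490, 12662650, 1479478, 106470, 4550, 105, 1
Sum = 1382958545. (This equals Bell_15 since the sum runs over all k.)

1382958545


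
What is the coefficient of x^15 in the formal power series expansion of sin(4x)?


The Maclaurin series is sin(t) = sum_{k>=0} (-1)^k t^(2k+1) / (2k+1)!, so substituting t = 4x, only odd powers of x are nonzero, with coefficient of x^(2k+1) equal to (-1)^k 4^(2k+1) / (2k+1)!.
Write 15 = 2*7 + 1, giving the coefficient (-1)^7 * 4^15 / 15! = -1073741824/1307674368000 = -524288/638512875.

-524288/638512875


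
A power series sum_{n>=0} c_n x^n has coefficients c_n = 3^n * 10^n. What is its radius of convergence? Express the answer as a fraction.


By the root test (Cauchy-Hadamard), the radius is R = 1 / limsup_n |c_n|^(1/n).
Here |c_n|^(1/n) = (3^n * 10^n)^(1/n) = 3 * 10 = 30 for all n.
So R = 1/30 = 1/30.

1/30


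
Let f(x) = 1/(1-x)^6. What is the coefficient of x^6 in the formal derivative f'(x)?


Differentiate: d/dx [ 1/(1-x)^r ] = r / (1-x)^(r+1).
Here r = 6, so f'(x) = 6 / (1-x)^7.
The expansion of 1/(1-x)^(r+1) has coefficient of x^n equal to C(n+r, r).
So the coefficient of x^6 in f'(x) is
6 * C(12, 6) = 6 * 924 = 5544

5544


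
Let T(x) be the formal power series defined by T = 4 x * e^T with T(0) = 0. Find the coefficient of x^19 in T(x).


Apply the Lagrange inversion formula: if T = 4 x * phi(T) with phi(t) = e^t, then
[x^n] T = 4^n * (1/n) [t^(n-1)] phi(t)^n = 4^n * (1/n) [t^(n-1)] e^(n t) = 4^n * (1/n) * n^(n-1) / (n-1)! = 4^n * n^(n-1) / n!.
When c = 1 this is the Cayley count of rooted labeled trees on n vertices, divided by n!.
For n = 19: 4^19 * 19^18 / 19! = 274877906944 * 104127350297911241532841/121645100408832000 = 22986408519154226947692691456/97692469875.

22986408519154226947692691456/97692469875


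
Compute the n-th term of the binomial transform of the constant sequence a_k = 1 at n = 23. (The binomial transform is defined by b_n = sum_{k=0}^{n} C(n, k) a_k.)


With a_k = 1 for all k, b_n = sum_{k=0}^{n} C(n, k) = 2^n by the binomial theorem.
For n = 23: 2^23 = 8388608.

8388608


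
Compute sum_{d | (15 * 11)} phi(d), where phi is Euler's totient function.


First, 15 * 11 = 165. One classical identity is sum_{d | n} phi(d) = n (each k in [1, n] has a unique gcd with n, and among the k's with gcd(k, n) = n/d there are phi(d) of them). So the sum equals 165. We also verify directly:
Divisors of 165: 1, 3, 5, 11, 15, 33, 55, 165.
phi values: 1, 2, 4, 10, 8, 20, 40, 80.
Sum = 165.

165


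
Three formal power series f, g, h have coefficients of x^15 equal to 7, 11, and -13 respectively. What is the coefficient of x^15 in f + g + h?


Series addition is componentwise:
7 + 11 + -13
= 5

5


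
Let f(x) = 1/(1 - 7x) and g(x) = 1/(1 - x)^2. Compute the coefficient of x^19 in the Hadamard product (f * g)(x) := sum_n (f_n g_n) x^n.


f has coefficients f_k = 7^k. For g = 1/(1 - x)^2 the coefficient is g_k = C(k + 1, 1) = k + 1. The Hadamard coefficient is (f * g)_k = 7^k * (k + 1).
For k = 19: 7^19 * 20 = 11398895185373143 * 20 = 227977903707462860.

227977903707462860


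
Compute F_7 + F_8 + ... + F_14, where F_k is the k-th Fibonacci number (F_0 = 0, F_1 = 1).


Use the identity sum_{k=0}^{N} F_k = F_{N+2} - 1 (which follows from F_{k+2} - F_{k+1} = F_k). Then
sum_{k=7}^{14} F_k = (F_{16} - 1) - (F_{8} - 1) = F_{16} - F_{8}.
Computing: F_{16} = 987, F_{8} = 21, so
Sum = 987 - 21 = 966.

966


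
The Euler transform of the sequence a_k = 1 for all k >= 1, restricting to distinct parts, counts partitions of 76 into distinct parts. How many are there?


Partitions of 76 into distinct parts can be computed via generating function.
Product (1+x)(1+x^2)(1+x^3)...
The coefficient of x^76 = 53250

53250


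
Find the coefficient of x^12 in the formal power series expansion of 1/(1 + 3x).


Write 1/(1 + c x) = 1/(1 - (-c) x) and apply the geometric-series identity
1/(1 - y) = sum_{k>=0} y^k to get 1/(1 + c x) = sum_{k>=0} (-c)^k x^k.
So the coefficient of x^k is (-c)^k = (-1)^k * c^k.
Here c = 3 and k = 12:
(-3)^12 = 1 * 531441 = 531441

531441


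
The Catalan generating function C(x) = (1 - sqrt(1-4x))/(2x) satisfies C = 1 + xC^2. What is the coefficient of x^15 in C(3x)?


Substituting x -> 3x scales the n-th coefficient by 3^n, so [x^15] C(3x) = 3^15 * C_15.
C_15 = C(2*15, 15)/(16) = 155117520/16 = 9694845.
So 3^15 * 9694845 = 14348907 * 9694845 = 139110429284415.

139110429284415


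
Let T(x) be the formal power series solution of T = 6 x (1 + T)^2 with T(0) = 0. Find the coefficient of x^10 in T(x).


Apply the Lagrange inversion formula: if T = 6 x * phi(T) with phi(t) = (1 + t)^2, then [x^n] T = 6^n * (1/n) [t^(n-1)] phi(t)^n = 6^n * (1/n) [t^(n-1)] (1 + t)^(2n) = 6^n * (1/n) C(2n, n-1).
Using the identity C(2n, n-1) = C(2n, n) * n / (n+1), the unscaled factor equals C(2n, n) / (n+1) = C_n, the n-th Catalan number.
For n = 10: C_10 = C(20, 10) / 11 = 184756/11 = 16796.
With the 6^10 = 60466176 factor, the coefficient is 60466176 * 16796 = 1015589892096.

1015589892096


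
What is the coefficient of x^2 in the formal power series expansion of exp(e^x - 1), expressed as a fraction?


exp(e^x - 1) is the exponential generating function for the Bell numbers Bell_k: exp(e^x - 1) = sum_{k>=0} Bell_k x^k / k!.
So the coefficient of x^2 in exp(e^x - 1) is Bell_2 / 2!.
Computing: Bell_2 = 2 and 2! = 2, giving
2/2 = 1.

1


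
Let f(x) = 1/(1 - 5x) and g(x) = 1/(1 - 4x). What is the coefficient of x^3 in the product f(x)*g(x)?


The coefficient of x^n in f*g is the Cauchy product: sum_{k=0}^{n} a^k * b^(n-k).
With a=5, b=4, n=3:
sum_{k=0}^{3} 5^k * 4^(3-k)
= 369

369


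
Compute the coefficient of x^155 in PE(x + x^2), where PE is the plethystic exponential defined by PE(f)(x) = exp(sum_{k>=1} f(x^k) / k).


With f(x) = x + x^2, the exponent is sum_{k>=1} (x^k + x^(2k)) / k = -ln(1 - x) - ln(1 - x^2). Exponentiating:
PE(x + x^2) = 1 / ((1 - x)(1 - x^2)).
This is the generating function for partitions of n into parts of size 1 or 2. The number of 2's can be any j in 0..77, and the rest are 1's, so
[x^155] = floor(155/2) + 1 = 78.

78


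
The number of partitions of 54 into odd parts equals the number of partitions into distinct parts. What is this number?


Computing partitions of 54 into odd parts (1, 3, 5, ...):
Using the generating function prod_{k>=0} 1/(1-x^(2k+1)),
the count is 5718

5718


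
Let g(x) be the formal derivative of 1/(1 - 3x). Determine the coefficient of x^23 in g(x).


Differentiate termwise: d/dx sum_{k>=0} 3^k x^k = sum_{k>=1} k 3^k x^(k-1) = sum_{j>=0} (j+1) 3^(j+1) x^j.
Equivalently, d/dx [1/(1 - 3x)] = 3/(1 - 3x)^2.
For j = 23: 24 * 3^24 = 24 * 282429536481 = 6778308875544.

6778308875544


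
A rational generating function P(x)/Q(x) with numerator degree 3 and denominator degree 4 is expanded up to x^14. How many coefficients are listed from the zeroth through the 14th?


Expanding up to x^14 gives the coefficients for x^0, x^1, ..., x^14.
That is 14 + 1 = 15 coefficients in total.

15


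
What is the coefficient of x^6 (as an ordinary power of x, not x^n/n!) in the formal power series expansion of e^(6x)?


The exponential series is e^y = sum_{k>=0} y^k / k!. Substituting y = 6x gives
e^(6x) = sum_{k>=0} 6^k x^k / k!.
So the coefficient of x^n is a^n/n! with a = 6, n = 6:
6^6 / 6! = 46656/720 = 324/5

324/5


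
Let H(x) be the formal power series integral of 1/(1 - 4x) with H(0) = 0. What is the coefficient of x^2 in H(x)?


1/(1 - 4x) = sum_{k>=0} 4^k x^k. Integrating termwise with H(0) = 0:
H(x) = sum_{k>=0} 4^k x^(k+1) / (k+1) = sum_{m>=1} 4^(m-1) x^m / m.
For m = 2: 4^1/2 = 4/2 = 2.

2


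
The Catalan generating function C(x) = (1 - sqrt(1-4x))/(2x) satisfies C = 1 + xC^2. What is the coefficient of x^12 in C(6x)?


Substituting x -> 6x scales the n-th coefficient by 6^n, so [x^12] C(6x) = 6^12 * C_12.
C_12 = C(2*12, 12)/(13) = 2704156/13 = 208012.
So 6^12 * 208012 = 2176782336 * 208012 = 452796847276032.

452796847276032


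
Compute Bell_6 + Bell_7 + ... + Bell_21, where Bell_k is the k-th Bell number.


Recall Bell_k counts set partitions of a k-set (with Bell_0 = 1 by convention).
Bell_6 through Bell_21: 203, 877, 4140, 21147, 115975, 678570, 4213597, 27644437, 190899322, 1382958545, 10480142147, 82864869804, 682076806159, 5832742205057, 51724158235372, 474869816156751
Sum = 203 + 877 + 4140 + 21147 + 115975 + 678570 + 4213597 + 27644437 + 190899322 + 1382958545 + 10480142147 + 82864869804 + 682076806159 + 5832742205057 + 51724158235372 + 474869816156751 = 533203744952103.

533203744952103


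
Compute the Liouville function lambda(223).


The Liouville function is lambda(k) = (-1)^Omega(k), where Omega(k) counts the prime factors of k with multiplicity.
Factoring: 223 = 223, so Omega(223) = 1.
lambda(223) = (-1)^1 = -1.

-1


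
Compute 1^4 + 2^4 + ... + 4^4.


This power sum has a closed form given by Faulhaber's formula
sum_{k=1}^{m} k^p = (1 / (p + 1)) * sum_{j=0}^{p} C(p + 1, j) B_j m^(p + 1 - j),
but for small m direct computation is fastest:
1 + 16 + 81 + 256 = 354.

354


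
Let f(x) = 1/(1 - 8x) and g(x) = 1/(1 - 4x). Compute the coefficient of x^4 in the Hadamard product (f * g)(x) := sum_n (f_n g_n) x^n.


f has coefficients f_k = 8^k and g has coefficients g_k = 4^k, so the Hadamard product has coefficient (f*g)_k = 8^k * 4^k = 32^k.
For k = 4: 32^4 = 1048576.

1048576


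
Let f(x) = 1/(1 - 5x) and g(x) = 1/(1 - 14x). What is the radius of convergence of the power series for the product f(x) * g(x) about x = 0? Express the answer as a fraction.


The radius of 1/(1 - 5x) is 1/5 (nearest singularity at x = 1/5), and the radius of 1/(1 - 14x) is 1/14.
The product f(x)*g(x) = 1/((1 - 5x)(1 - 14x)) has singularities at both 1/5 and 1/14, so its radius of convergence is the distance to the nearest one:
min(1/5, 1/14) = 1/14.

1/14


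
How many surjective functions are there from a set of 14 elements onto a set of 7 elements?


By inclusion-exclusion on which target elements are missed, the number of surjections from an n-set onto a k-set is
surj(n, k) = sum_{j=0}^{k} (-1)^j C(k, j) (k - j)^n.
Equivalently surj(n, k) = k! * S(n, k), where S(n, k) is the Stirling number of the second kind.
For n = 14, k = 7:
S(14, 7) = 49329280, so
surj = 7! * 49329280 = 5040 * 49329280 = 248619571200.

248619571200


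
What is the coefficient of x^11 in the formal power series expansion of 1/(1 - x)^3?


The expansion 1/(1 - x)^r = sum_{k>=0} C(k + r - 1, r - 1) x^k follows from the multiset / negative-binomial theorem (or from repeated differentiation of the geometric series).
For r = 3 and k = 11:
C(13, 2) = 6227020800 / (2 * 39916800) = 78.

78


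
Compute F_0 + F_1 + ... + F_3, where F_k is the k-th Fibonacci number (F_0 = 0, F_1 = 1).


Use the identity sum_{k=0}^{N} F_k = F_{N+2} - 1 (which follows from F_{k+2} - F_{k+1} = F_k). Then
sum_{k=0}^{3} F_k = (F_{5} - 1) - (F_{1} - 1) = F_{5} - F_{1}.
Computing: F_{5} = 5, F_{1} = 1, so
Sum = 5 - 1 = 4.

4


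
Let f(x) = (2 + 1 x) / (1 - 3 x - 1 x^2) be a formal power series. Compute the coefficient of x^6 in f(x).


Write f(x) = sum_{k>=0} a_k x^k. Multiplying both sides by 1 - 3 x - 1 x^2 gives
(1 - 3 x - 1 x^2) sum_{k>=0} a_k x^k = 2 + 1 x.
Matching coefficients:
 x^0: a_0 = 2
 x^1: a_1 - 3 a_0 = 1  =>  a_1 = 3*2 + 1 = 7
 x^k (k >= 2): a_k = 3 a_{k-1} + 1 a_{k-2}.
Iterating: a_2 = 23, a_3 = 76, a_4 = 251, a_5 = 829, a_6 = 2738.
So the coefficient of x^6 is 2738.

2738


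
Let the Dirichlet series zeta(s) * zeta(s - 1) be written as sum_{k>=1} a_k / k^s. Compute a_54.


Convolution gives a_k = sum_{d | k} d * 1 = sum_{d | k} d = sigma(k), the sum of positive divisors of k.
For k = 54, the divisors are 1, 2, 3, 6, 9, 18, 27, 54, so
sigma(54) = 1 + 2 + 3 + 6 + 9 + 18 + 27 + 54 = 120.

120


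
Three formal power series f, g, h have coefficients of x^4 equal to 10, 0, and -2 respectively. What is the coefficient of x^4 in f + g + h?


Series addition is componentwise:
10 + 0 + -2
= 8

8


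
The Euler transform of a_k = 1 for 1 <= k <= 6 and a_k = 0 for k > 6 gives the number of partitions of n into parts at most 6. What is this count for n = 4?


Partitions of 4 into parts at most 6:
Using generating function (1-x)^(-1)(1-x^2)^(-1)...(1-x^6)^(-1),
the coefficient of x^4 = 5

5


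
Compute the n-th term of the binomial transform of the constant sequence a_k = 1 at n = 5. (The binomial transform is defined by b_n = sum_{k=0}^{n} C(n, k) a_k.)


With a_k = 1 for all k, b_n = sum_{k=0}^{n} C(n, k) = 2^n by the binomial theorem.
For n = 5: 2^5 = 32.

32


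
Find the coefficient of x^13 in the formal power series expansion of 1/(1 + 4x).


Write 1/(1 + c x) = 1/(1 - (-c) x) and apply the geometric-series identity
1/(1 - y) = sum_{k>=0} y^k to get 1/(1 + c x) = sum_{k>=0} (-c)^k x^k.
So the coefficient of x^k is (-c)^k = (-1)^k * c^k.
Here c = 4 and k = 13:
(-4)^13 = -1 * 67108864 = -67108864

-67108864


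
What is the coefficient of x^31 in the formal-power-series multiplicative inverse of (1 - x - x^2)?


Let the inverse be f(x) = sum_{k>=0} a_k x^k. From f(x) * (1 - x - x^2) = 1 and matching coefficients:
 x^0: a_0 = 1.
 x^1: a_1 - a_0 = 0, so a_1 = 1.
 x^k (k >= 2): a_k - a_{k-1} - a_{k-2} = 0, i.e. a_k = a_{k-1} + a_{k-2}.
This is the Fibonacci-type recurrence shifted so that a_0 = a_1 = 1.
Iterating: a_0=1, a_1=1, a_2=2, a_3=3, a_4=5, a_5=8, a_6=13, a_7=21, a_8=34, a_9=55, ...
a_31 = 2178309.

2178309


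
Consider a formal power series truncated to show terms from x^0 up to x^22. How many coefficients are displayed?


From x^0 to x^22 inclusive, the count is 22 - 0 + 1 = 23.

23


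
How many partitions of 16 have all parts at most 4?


Using the generating function (1-x)^(-1)(1-x^2)^(-1)...(1-x^4)^(-1),
the coefficient of x^16 counts these restricted partitions.
Result = 64

64


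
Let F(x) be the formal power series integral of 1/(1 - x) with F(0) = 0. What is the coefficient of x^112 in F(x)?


1/(1 - x) = sum_{k>=0} x^k. Integrating termwise and using F(0) = 0 gives
F(x) = sum_{k>=0} x^(k+1) / (k+1) = sum_{m>=1} x^m / m = -ln(1 - x).
So the coefficient of x^112 is 1/112 = 1/112.

1/112


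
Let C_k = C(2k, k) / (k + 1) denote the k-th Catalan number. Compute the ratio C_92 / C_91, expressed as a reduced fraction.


Using C_k = (2k)! / (k! (k+1)!), the ratio C_{k+1}/C_k simplifies to
C_{k+1}/C_k = [(2k+2)! / ((k+1)! (k+2)!)] * [k! (k+1)! / (2k)!]
 = (2k+2)(2k+1) / ((k+1)(k+2)) = 2(2k+1) / (k+2).
For k = 91: 2(2*91 + 1) / (91 + 2) = 366/93 = 122/31.

122/31


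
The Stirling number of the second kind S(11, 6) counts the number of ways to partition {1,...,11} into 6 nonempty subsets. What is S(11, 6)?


Using the explicit formula S(n,k) = (1/k!) sum_{j=0}^{k} (-1)^(k-j) C(k,j) j^n:
S(11, 6) = 179487
Equivalently, S(n,k) is n! times the coefficient of x^n in the EGF (e^x - 1)^k / k!.

179487


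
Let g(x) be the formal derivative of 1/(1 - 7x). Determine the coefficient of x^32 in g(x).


Differentiate termwise: d/dx sum_{k>=0} 7^k x^k = sum_{k>=1} k 7^k x^(k-1) = sum_{j>=0} (j+1) 7^(j+1) x^j.
Equivalently, d/dx [1/(1 - 7x)] = 7/(1 - 7x)^2.
For j = 32: 33 * 7^33 = 33 * 7730993719707444524137094407 = 255122792750345669296524115431.

255122792750345669296524115431


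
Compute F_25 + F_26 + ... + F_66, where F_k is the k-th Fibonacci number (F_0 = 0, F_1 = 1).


Use the identity sum_{k=0}^{N} F_k = F_{N+2} - 1 (which follows from F_{k+2} - F_{k+1} = F_k). Then
sum_{k=25}^{66} F_k = (F_{68} - 1) - (F_{26} - 1) = F_{68} - F_{26}.
Computing: F_{68} = 72723460248141, F_{26} = 121393, so
Sum = 72723460248141 - 121393 = 72723460126748.

72723460126748


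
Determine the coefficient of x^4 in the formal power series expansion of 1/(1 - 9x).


The geometric series identity gives 1/(1 - c x) = sum_{k>=0} c^k x^k, so the coefficient of x^k is c^k.
Here c = 9 and k = 4.
Computing: 9^4 = 6561

6561


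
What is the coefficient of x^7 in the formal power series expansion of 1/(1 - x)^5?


The expansion 1/(1 - x)^r = sum_{k>=0} C(k + r - 1, r - 1) x^k follows from the multiset / negative-binomial theorem (or from repeated differentiation of the geometric series).
For r = 5 and k = 7:
C(11, 4) = 39916800 / (24 * 5040) = 330.

330


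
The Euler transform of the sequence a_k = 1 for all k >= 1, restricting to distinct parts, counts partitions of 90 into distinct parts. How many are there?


Partitions of 90 into distinct parts can be computed via generating function.
Product (1+x)(1+x^2)(1+x^3)...
The coefficient of x^90 = 189586

189586


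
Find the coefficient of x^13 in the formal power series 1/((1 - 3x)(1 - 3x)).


By partial fractions or Cauchy convolution:
The coefficient equals sum_{k=0}^{13} 3^k * 3^(13-k).
= 22320522

22320522


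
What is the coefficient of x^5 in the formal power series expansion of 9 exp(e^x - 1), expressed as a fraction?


exp(e^x - 1) is the exponential generating function for the Bell numbers Bell_k: exp(e^x - 1) = sum_{k>=0} Bell_k x^k / k!.
So the coefficient of x^5 in 9 exp(e^x - 1) is 9 Bell_5 / 5!.
Computing: Bell_5 = 52 and 5! = 120, giving
9 * 52/120 = 39/10.

39/10


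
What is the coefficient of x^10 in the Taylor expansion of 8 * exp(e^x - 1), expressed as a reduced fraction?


exp(e^x - 1) = sum_{k>=0} Bell_k x^k / k!, where Bell_k is the k-th Bell number.
So the coefficient of x^10 is 8 * Bell_10 / 10!.
Computing: Bell_10 = 115975 and 10! = 3628800, giving
8 * 115975/3628800 = 4639/18144.

4639/18144


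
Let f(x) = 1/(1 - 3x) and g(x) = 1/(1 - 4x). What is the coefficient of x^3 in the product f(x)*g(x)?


The coefficient of x^n in f*g is the Cauchy product: sum_{k=0}^{n} a^k * b^(n-k).
With a=3, b=4, n=3:
sum_{k=0}^{3} 3^k * 4^(3-k)
= 175

175


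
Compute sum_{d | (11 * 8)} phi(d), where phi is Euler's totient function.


First, 11 * 8 = 88. One classical identity is sum_{d | n} phi(d) = n (each k in [1, n] has a unique gcd with n, and among the k's with gcd(k, n) = n/d there are phi(d) of them). So the sum equals 88. We also verify directly:
Divisors of 88: 1, 2, 4, 8, 11, 22, 44, 88.
phi values: 1, 1, 2, 4, 10, 10, 20, 40.
Sum = 88.

88


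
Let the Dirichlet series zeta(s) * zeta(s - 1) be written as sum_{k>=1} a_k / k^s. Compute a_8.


Convolution gives a_k = sum_{d | k} d * 1 = sum_{d | k} d = sigma(k), the sum of positive divisors of k.
For k = 8, the divisors are 1, 2, 4, 8, so
sigma(8) = 1 + 2 + 4 + 8 = 15.

15
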